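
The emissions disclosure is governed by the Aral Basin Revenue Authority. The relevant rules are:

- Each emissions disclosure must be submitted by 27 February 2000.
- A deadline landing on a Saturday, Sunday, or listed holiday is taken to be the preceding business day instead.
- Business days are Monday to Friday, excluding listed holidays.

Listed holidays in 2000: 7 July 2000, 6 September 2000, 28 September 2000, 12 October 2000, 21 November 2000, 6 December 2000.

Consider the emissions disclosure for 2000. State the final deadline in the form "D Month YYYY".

25 February 2000

The statutory due date is 27 February 2000.
27 February 2000 is a Sunday; the preceding business day is 25 February 2000 (Friday).
Final deadline: 25 February 2000.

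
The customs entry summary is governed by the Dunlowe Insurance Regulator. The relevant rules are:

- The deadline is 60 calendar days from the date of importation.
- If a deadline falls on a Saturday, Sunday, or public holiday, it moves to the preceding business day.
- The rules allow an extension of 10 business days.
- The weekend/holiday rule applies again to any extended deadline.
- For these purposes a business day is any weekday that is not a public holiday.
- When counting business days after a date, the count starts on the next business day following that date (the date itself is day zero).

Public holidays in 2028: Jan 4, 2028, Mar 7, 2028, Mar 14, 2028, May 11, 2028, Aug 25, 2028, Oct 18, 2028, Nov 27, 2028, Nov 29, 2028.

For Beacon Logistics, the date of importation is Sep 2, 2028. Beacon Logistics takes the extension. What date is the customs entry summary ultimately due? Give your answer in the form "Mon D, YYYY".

Nov 15, 2028

Trigger date Sep 2, 2028 + 60 calendar days = Nov 1, 2028.
Nov 1, 2028 (Wednesday) is already a business day.
Counting 10 further business days from Nov 1, 2028 reaches Nov 15, 2028.
Nov 15, 2028 (Wednesday) is already a business day.
Deadline: Nov 15, 2028.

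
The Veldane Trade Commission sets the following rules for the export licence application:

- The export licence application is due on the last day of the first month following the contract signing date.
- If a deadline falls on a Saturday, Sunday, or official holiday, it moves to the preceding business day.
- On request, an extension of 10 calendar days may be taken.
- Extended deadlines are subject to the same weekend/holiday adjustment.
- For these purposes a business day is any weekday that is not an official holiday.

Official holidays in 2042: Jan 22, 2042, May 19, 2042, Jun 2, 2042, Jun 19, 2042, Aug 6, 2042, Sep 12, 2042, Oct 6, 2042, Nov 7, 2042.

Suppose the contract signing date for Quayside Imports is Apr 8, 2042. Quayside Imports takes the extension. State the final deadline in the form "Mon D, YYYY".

Jun 9, 2042

The first month after Apr 8, 2042 is May 2042, whose last day is May 31, 2042.
May 31, 2042 falls on a Saturday. Rolling to the preceding business day gives May 30, 2042, a Friday.
The 10-calendar-day extension moves the deadline from May 30, 2042 to Jun 9, 2042.
Jun 9, 2042 (Monday) is already a business day.
So the filing is due Jun 9, 2042.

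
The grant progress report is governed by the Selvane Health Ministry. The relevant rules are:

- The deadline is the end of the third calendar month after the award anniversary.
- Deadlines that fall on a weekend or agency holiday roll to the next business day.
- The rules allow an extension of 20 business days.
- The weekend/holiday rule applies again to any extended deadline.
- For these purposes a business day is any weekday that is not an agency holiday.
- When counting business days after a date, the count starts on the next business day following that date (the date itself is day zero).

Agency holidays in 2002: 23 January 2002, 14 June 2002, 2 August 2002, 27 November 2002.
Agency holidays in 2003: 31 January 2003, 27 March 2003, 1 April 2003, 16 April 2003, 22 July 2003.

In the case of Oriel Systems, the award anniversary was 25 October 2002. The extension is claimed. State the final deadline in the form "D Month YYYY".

3 March 2003

The third month after 25 October 2002 is January 2003, whose last day is 31 January 2003.
31 January 2003 is a listed holiday; the next business day is 3 February 2003 (Monday).
Counting 20 further business days from 3 February 2003 reaches 3 March 2003.
3 March 2003 falls on a Monday, which is a business day, so no adjustment is needed.
Final deadline: 3 March 2003.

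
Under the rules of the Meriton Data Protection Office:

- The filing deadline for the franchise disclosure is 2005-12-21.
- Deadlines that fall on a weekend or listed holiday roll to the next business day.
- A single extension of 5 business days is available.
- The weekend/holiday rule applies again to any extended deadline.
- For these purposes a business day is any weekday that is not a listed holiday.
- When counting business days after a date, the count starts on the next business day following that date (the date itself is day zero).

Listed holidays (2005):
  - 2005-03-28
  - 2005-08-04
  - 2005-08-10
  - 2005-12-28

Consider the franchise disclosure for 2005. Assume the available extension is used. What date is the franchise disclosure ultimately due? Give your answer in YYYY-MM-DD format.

The statutory due date is 2005-12-21.
Since 2005-12-21 is a Wednesday and not a holiday, the date is unchanged.
Applying the 5-business-day extension: 5 business days after 2005-12-21 is 2005-12-29.
2005-12-29 falls on a Thursday, which is a business day, so no adjustment is needed.
The final due date is 2005-12-29.

2005-12-29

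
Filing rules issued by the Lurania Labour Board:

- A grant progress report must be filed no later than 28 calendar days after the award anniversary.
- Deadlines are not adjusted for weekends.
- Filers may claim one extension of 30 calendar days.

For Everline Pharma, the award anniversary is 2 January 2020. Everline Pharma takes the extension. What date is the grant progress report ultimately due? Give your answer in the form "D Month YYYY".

29 February 2020

28 calendar days after 2 January 2020 is 30 January 2020.
30 January 2020 falls on a Thursday. The rules make no weekend/holiday allowance, so it remains 30 January 2020.
The 30-calendar-day extension moves the deadline from 30 January 2020 to 29 February 2020.
29 February 2020 falls on a Saturday. The rules make no weekend/holiday allowance, so it remains 29 February 2020.
Deadline: 29 February 2020.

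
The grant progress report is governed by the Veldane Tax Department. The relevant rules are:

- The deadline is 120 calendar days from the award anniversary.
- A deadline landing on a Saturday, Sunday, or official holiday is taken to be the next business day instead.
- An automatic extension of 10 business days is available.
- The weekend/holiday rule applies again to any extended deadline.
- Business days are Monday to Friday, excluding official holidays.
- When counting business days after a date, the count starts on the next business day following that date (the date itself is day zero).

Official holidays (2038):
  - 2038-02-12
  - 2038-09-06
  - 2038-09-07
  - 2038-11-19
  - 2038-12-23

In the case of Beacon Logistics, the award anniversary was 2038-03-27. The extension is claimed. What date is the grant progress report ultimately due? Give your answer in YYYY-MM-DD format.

2038-08-09

Trigger date 2038-03-27 + 120 calendar days = 2038-07-25.
2038-07-25 is a Sunday, so it moves to the next business day, 2038-07-26 (Monday).
The 10-business-day extension runs from 2038-07-26 to 2038-08-09.
2038-08-09 falls on a Monday, which is a business day, so no adjustment is needed.
The final due date is 2038-08-09.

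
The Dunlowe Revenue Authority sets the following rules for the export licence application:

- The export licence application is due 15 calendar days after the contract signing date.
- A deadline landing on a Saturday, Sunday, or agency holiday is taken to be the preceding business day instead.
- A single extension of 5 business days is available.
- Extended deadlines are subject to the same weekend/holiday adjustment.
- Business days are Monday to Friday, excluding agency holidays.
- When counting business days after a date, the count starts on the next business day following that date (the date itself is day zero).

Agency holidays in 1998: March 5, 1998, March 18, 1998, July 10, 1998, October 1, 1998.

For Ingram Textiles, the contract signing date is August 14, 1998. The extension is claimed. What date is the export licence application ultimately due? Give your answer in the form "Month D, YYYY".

September 4, 1998

Adding 15 calendar days to August 14, 1998 gives August 29, 1998.
August 29, 1998 is a Saturday, so it moves to the preceding business day, August 28, 1998 (Friday).
Counting 5 further business days from August 28, 1998 reaches September 4, 1998.
Since September 4, 1998 is a Friday and not a holiday, the date is unchanged.
Final deadline: September 4, 1998.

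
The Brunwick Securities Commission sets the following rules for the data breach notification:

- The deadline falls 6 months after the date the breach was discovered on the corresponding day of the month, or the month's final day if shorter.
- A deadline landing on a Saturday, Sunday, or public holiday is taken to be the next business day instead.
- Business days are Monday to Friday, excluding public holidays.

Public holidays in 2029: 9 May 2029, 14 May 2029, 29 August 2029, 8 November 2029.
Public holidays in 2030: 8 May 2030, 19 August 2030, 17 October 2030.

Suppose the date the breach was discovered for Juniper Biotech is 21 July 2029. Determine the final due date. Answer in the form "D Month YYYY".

21 January 2030

6 months after 21 July 2029, on the same day of the month, is 21 January 2030.
Since 21 January 2030 is a Monday and not a holiday, the date is unchanged.
Final deadline: 21 January 2030.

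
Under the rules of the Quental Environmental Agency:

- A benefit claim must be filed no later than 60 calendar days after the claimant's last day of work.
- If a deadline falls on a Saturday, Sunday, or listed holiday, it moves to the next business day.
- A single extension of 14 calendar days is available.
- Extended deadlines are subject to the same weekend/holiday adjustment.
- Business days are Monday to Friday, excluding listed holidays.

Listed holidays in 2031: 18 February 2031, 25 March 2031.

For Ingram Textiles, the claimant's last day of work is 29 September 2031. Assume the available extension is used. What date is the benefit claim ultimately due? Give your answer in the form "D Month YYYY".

12 December 2031

Trigger date 29 September 2031 + 60 calendar days = 28 November 2031.
Since 28 November 2031 is a Friday and not a holiday, the date is unchanged.
Applying the 14-calendar-day extension: 28 November 2031 + 14 days = 12 December 2031.
12 December 2031 falls on a Friday, which is a business day, so no adjustment is needed.
Deadline: 12 December 2031.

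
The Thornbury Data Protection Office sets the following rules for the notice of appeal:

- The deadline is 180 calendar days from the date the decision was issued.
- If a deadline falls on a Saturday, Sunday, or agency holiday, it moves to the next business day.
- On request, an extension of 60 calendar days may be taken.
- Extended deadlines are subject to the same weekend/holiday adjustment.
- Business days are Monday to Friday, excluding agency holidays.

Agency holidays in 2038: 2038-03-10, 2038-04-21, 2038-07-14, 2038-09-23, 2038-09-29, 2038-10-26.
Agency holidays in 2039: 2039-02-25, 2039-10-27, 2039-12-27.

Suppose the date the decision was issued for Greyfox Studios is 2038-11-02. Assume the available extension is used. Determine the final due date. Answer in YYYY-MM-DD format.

Adding 180 calendar days to 2038-11-02 gives 2039-05-01.
2039-05-01 falls on a Sunday. Rolling to the next business day gives 2039-05-02, a Monday.
With the 60-day extension, 2039-05-02 becomes 2039-07-01.
2039-07-01 is a Friday and not a listed holiday, so it stands.
Deadline: 2039-07-01.

2039-07-01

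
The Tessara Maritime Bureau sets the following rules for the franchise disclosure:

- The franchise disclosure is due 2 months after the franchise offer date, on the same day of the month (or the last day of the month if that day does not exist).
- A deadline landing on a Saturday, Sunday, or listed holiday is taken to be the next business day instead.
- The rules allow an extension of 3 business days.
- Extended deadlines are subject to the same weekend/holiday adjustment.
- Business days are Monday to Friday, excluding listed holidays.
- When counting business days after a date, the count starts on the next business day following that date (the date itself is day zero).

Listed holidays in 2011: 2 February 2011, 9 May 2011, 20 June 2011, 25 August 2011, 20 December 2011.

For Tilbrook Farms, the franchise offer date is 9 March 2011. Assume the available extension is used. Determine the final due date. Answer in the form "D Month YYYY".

13 May 2011

2 months from 9 March 2011 is 9 May 2011.
Because 9 May 2011 is a listed holiday, the deadline becomes 10 May 2011 (Tuesday).
The 3-business-day extension runs from 10 May 2011 to 13 May 2011.
13 May 2011 falls on a Friday, which is a business day, so no adjustment is needed.
So the filing is due 13 May 2011.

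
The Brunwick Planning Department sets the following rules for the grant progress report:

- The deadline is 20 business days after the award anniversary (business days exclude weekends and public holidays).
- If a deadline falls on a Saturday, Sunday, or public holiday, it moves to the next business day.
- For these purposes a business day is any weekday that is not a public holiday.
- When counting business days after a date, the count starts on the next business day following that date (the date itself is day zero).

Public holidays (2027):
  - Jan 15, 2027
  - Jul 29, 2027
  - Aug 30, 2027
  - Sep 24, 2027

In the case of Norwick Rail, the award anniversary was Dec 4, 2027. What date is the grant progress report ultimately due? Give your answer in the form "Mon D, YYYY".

Dec 31, 2027

20 business days after Dec 4, 2027, excluding weekends and holidays, is Dec 31, 2027.
Since Dec 31, 2027 is a Friday and not a holiday, the date is unchanged.
Deadline: Dec 31, 2027.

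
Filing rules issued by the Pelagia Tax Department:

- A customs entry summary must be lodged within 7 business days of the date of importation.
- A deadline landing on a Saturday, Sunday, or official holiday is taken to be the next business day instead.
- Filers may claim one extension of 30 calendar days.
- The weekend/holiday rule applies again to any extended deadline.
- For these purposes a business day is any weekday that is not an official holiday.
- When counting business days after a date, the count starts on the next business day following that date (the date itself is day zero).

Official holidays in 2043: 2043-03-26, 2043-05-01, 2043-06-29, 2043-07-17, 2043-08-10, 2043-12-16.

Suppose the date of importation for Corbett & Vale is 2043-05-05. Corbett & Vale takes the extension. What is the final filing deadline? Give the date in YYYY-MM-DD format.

2043-06-15

7 business days after 2043-05-05, excluding weekends and holidays, is 2043-05-14.
2043-05-14 is a Thursday and not a listed holiday, so it stands.
The 30-calendar-day extension moves the deadline from 2043-05-14 to 2043-06-13.
Because 2043-06-13 is a Saturday, the deadline becomes 2043-06-15 (Monday).
Final deadline: 2043-06-15.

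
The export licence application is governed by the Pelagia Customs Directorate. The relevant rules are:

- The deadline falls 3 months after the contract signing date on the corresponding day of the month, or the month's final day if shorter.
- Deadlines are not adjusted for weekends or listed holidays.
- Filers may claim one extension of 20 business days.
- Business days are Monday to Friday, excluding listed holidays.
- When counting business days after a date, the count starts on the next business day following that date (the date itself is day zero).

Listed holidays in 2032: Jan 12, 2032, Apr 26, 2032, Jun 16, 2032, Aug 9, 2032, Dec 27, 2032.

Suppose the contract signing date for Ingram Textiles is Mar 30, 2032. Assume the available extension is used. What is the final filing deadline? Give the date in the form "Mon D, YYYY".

Moving 3 months forward from Mar 30, 2032 on the corresponding day gives Jun 30, 2032.
Jun 30, 2032 is a Wednesday; no weekend or holiday adjustment applies.
Applying the 20-business-day extension: 20 business days after Jun 30, 2032 is Jul 28, 2032.
Jul 28, 2032 falls on a Wednesday. The rules make no weekend/holiday allowance, so it remains Jul 28, 2032.
Deadline: Jul 28, 2032.

Jul 28, 2032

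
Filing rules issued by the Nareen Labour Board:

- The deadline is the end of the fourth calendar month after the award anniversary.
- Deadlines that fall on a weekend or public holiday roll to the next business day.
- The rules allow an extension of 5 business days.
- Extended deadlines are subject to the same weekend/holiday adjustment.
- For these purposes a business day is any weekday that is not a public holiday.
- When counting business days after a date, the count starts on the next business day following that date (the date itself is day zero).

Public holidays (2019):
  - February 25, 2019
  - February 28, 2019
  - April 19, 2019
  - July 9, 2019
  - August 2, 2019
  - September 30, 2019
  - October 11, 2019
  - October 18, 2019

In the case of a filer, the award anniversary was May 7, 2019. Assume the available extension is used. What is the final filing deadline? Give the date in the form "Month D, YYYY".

4 months after May 7, 2019 is September 2019; that month ends on September 30, 2019.
Because September 30, 2019 is a listed holiday, the deadline becomes October 1, 2019 (Tuesday).
The 5-business-day extension runs from October 1, 2019 to October 8, 2019.
October 8, 2019 falls on a Tuesday, which is a business day, so no adjustment is needed.
Deadline: October 8, 2019.

October 8, 2019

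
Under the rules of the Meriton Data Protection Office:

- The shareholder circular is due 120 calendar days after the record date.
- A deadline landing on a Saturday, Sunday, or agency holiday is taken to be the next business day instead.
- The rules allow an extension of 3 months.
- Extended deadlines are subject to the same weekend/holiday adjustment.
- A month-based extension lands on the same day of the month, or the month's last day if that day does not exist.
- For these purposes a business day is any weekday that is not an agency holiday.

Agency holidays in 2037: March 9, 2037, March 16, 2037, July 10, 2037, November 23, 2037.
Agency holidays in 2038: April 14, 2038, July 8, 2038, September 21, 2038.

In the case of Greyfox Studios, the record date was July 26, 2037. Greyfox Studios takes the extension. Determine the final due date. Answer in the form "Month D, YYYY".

February 24, 2038

Adding 120 calendar days to July 26, 2037 gives November 23, 2037.
November 23, 2037 is a listed holiday; the next business day is November 24, 2037 (Tuesday).
Add 3 months to November 24, 2037: February 24, 2038.
February 24, 2038 (Wednesday) is already a business day.
Deadline: February 24, 2038.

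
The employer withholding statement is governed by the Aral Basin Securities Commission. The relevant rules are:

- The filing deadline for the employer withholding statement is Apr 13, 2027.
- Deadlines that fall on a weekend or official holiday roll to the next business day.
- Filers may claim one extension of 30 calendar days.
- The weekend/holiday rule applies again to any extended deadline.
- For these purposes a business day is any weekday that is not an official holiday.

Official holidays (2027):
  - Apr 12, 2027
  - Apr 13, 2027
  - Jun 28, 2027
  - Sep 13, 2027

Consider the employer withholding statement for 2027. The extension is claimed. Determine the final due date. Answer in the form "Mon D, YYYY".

The statutory due date is Apr 13, 2027.
Because Apr 13, 2027 is a listed holiday, the deadline becomes Apr 14, 2027 (Wednesday).
With the 30-day extension, Apr 14, 2027 becomes May 14, 2027.
May 14, 2027 (Friday) is already a business day.
Deadline: May 14, 2027.

May 14, 2027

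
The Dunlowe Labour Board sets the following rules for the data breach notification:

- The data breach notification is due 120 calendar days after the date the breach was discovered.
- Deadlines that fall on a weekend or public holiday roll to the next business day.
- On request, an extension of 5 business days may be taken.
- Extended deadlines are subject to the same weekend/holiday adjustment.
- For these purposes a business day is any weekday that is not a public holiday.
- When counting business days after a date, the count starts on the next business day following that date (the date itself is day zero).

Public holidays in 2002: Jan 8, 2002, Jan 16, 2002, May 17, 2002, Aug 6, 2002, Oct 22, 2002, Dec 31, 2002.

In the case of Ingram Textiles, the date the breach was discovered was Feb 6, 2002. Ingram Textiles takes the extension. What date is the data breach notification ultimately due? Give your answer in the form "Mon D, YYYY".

120 calendar days after Feb 6, 2002 is Jun 6, 2002.
Since Jun 6, 2002 is a Thursday and not a holiday, the date is unchanged.
Applying the 5-business-day extension: 5 business days after Jun 6, 2002 is Jun 13, 2002.
Jun 13, 2002 falls on a Thursday, which is a business day, so no adjustment is needed.
The final due date is Jun 13, 2002.

Jun 13, 2002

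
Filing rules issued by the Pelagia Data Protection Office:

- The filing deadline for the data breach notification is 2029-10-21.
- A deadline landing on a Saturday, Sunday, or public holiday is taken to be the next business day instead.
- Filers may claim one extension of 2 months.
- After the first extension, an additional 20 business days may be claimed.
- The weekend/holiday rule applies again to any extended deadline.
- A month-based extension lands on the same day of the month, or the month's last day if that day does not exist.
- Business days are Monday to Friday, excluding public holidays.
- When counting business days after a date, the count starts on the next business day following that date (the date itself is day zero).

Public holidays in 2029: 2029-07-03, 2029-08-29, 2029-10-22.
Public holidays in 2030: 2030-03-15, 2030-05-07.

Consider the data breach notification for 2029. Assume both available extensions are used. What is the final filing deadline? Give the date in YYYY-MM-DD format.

The statutory due date is 2029-10-21.
Because 2029-10-21 is a Sunday, the deadline becomes 2029-10-23 (Tuesday).
Add 2 months to 2029-10-23: 2029-12-23.
2029-12-23 is a Sunday, so it moves to the next business day, 2029-12-24 (Monday).
The 20-business-day extension runs from 2029-12-24 to 2030-01-21.
2030-01-21 is a Monday and not a listed holiday, so it stands.
The final due date is 2030-01-21.

2030-01-21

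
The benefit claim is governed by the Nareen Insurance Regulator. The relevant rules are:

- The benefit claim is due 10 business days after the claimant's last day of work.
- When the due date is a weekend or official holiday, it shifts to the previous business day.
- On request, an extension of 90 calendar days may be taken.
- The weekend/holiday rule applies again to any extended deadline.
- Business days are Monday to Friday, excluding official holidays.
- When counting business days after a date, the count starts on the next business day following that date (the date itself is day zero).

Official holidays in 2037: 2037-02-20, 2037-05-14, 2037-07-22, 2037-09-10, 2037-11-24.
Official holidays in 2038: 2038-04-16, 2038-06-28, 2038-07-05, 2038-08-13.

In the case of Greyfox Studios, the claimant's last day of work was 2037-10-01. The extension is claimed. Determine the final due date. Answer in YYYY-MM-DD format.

2038-01-13

Counting 10 business days after 2037-10-01 (skipping weekends and listed holidays) reaches 2037-10-15.
Since 2037-10-15 is a Thursday and not a holiday, the date is unchanged.
Applying the 90-calendar-day extension: 2037-10-15 + 90 days = 2038-01-13.
2038-01-13 (Wednesday) is already a business day.
Final deadline: 2038-01-13.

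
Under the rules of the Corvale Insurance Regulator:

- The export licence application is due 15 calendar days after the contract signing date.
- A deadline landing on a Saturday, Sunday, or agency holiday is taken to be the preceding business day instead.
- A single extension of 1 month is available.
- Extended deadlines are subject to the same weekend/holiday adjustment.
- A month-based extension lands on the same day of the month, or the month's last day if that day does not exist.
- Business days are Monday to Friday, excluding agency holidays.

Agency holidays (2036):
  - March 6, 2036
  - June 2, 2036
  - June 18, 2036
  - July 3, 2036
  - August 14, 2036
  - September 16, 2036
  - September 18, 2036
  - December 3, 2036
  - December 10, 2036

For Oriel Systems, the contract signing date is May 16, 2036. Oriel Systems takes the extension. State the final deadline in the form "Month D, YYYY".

June 30, 2036

15 calendar days after May 16, 2036 is May 31, 2036.
May 31, 2036 is a Saturday; the preceding business day is May 30, 2036 (Friday).
Applying the 1 month extension: 1 month after May 30, 2036 is June 30, 2036.
Since June 30, 2036 is a Monday and not a holiday, the date is unchanged.
Final deadline: June 30, 2036.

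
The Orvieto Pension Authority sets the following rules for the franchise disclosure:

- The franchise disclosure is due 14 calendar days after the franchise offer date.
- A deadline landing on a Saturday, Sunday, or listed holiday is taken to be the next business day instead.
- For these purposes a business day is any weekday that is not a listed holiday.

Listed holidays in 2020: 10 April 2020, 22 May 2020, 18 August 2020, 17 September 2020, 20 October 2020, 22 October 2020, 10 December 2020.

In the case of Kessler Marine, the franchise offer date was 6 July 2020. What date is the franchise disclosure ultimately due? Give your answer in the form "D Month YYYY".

20 July 2020

14 calendar days after 6 July 2020 is 20 July 2020.
Since 20 July 2020 is a Monday and not a holiday, the date is unchanged.
Final deadline: 20 July 2020.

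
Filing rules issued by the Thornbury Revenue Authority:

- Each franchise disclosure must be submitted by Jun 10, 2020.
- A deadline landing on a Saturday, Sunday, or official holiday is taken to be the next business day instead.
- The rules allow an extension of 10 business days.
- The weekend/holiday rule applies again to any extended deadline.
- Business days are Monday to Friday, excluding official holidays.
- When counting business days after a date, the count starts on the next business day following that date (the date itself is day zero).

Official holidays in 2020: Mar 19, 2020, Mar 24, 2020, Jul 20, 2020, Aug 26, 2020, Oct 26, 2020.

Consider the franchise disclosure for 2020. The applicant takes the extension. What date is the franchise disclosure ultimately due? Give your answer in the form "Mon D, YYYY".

The stated deadline is Jun 10, 2020.
Since Jun 10, 2020 is a Wednesday and not a holiday, the date is unchanged.
The 10-business-day extension runs from Jun 10, 2020 to Jun 24, 2020.
Jun 24, 2020 (Wednesday) is already a business day.
Deadline: Jun 24, 2020.

Jun 24, 2020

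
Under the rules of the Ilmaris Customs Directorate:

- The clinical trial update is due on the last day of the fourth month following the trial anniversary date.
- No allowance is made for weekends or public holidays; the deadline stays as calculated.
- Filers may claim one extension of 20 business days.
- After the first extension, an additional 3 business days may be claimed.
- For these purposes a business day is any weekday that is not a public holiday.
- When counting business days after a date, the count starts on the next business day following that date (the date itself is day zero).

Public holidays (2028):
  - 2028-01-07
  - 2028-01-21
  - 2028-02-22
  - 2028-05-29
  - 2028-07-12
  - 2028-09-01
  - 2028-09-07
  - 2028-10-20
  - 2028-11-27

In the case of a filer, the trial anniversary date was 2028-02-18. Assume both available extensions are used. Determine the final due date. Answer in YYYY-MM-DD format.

The fourth month after 2028-02-18 is June 2028, whose last day is 2028-06-30.
2028-06-30 falls on a Friday. The rules make no weekend/holiday allowance, so it remains 2028-06-30.
The 20-business-day extension runs from 2028-06-30 to 2028-07-31.
2028-07-31 falls on a Monday. The rules make no weekend/holiday allowance, so it remains 2028-07-31.
The 3-business-day extension runs from 2028-07-31 to 2028-08-03.
2028-08-03 is a Thursday; no weekend or holiday adjustment applies.
Deadline: 2028-08-03.

2028-08-03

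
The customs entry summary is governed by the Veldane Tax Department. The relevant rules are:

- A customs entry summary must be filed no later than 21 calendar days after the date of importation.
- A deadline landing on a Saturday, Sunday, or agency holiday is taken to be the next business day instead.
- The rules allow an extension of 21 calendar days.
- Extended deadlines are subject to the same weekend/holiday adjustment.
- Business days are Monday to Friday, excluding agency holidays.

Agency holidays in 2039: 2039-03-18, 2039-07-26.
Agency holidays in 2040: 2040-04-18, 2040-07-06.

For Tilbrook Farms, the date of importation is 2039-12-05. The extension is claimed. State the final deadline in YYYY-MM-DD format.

From 2039-12-05, 21 calendar days later is 2039-12-26.
Since 2039-12-26 is a Monday and not a holiday, the date is unchanged.
Add the 21 calendar-day extension to 2039-12-26: 2040-01-16.
Since 2040-01-16 is a Monday and not a holiday, the date is unchanged.
So the filing is due 2040-01-16.

2040-01-16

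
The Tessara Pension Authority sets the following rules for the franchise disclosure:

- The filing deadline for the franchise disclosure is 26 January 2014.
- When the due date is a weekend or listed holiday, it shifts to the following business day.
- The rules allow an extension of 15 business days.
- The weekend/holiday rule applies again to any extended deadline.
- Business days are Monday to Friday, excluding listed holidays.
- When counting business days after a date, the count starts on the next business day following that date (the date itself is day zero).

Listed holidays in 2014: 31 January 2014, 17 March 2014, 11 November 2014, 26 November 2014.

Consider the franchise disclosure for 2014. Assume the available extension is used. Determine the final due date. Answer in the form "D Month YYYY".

The stated deadline is 26 January 2014.
26 January 2014 falls on a Sunday. Rolling to the next business day gives 27 January 2014, a Monday.
Counting 15 further business days from 27 January 2014 reaches 18 February 2014.
18 February 2014 is a Tuesday and not a listed holiday, so it stands.
Final deadline: 18 February 2014.

18 February 2014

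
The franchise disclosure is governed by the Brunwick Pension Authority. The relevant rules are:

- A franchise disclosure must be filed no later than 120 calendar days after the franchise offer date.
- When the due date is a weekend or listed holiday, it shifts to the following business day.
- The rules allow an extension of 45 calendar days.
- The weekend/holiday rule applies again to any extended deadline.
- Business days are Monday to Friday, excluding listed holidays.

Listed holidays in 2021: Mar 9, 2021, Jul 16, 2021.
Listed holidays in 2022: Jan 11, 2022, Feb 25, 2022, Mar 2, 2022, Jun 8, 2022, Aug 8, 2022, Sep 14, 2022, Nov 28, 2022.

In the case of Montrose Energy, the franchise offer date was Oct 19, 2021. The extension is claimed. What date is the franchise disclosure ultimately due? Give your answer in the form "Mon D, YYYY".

From Oct 19, 2021, 120 calendar days later is Feb 16, 2022.
Feb 16, 2022 is a Wednesday and not a listed holiday, so it stands.
Add the 45 calendar-day extension to Feb 16, 2022: Apr 2, 2022.
Because Apr 2, 2022 is a Saturday, the deadline becomes Apr 4, 2022 (Monday).
Deadline: Apr 4, 2022.

Apr 4, 2022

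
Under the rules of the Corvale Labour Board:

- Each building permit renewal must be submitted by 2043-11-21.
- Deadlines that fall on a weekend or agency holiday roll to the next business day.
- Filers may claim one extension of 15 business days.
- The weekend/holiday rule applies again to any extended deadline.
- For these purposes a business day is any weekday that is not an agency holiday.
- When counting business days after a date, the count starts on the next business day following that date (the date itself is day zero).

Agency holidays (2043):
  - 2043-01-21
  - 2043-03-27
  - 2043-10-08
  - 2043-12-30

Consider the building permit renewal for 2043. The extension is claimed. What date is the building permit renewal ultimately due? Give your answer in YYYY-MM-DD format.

2043-12-14

The statutory due date is 2043-11-21.
2043-11-21 falls on a Saturday. Rolling to the next business day gives 2043-11-23, a Monday.
The 15-business-day extension runs from 2043-11-23 to 2043-12-14.
2043-12-14 is a Monday and not a listed holiday, so it stands.
Final deadline: 2043-12-14.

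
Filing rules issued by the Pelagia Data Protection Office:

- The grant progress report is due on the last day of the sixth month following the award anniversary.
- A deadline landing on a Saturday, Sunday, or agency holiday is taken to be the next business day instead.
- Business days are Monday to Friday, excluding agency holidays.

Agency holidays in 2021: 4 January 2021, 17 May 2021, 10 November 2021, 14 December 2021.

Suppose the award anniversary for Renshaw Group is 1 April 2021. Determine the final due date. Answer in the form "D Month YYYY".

1 November 2021

The sixth month after 1 April 2021 is October 2021, whose last day is 31 October 2021.
31 October 2021 is a Sunday; the next business day is 1 November 2021 (Monday).
Deadline: 1 November 2021.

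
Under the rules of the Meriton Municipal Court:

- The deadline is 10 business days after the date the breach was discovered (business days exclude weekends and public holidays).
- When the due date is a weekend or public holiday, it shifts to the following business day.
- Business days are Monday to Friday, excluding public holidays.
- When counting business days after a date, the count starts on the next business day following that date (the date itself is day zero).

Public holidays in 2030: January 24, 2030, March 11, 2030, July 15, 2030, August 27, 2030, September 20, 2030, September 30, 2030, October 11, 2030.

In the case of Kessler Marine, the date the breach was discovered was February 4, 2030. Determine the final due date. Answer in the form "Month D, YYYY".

February 18, 2030

Starting the day after February 4, 2030 and counting 10 business days lands on February 18, 2030.
Since February 18, 2030 is a Monday and not a holiday, the date is unchanged.
Final deadline: February 18, 2030.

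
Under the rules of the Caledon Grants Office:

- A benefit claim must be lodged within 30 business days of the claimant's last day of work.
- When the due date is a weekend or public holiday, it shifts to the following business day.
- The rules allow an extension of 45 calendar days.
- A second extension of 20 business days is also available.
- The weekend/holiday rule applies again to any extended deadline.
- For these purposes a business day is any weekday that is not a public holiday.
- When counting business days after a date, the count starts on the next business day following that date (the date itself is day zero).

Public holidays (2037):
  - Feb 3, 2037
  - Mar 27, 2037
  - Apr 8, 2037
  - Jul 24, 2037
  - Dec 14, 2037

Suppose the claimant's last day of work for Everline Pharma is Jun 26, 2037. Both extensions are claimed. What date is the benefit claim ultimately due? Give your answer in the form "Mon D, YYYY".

30 business days after Jun 26, 2037, excluding weekends and holidays, is Aug 10, 2037.
Since Aug 10, 2037 is a Monday and not a holiday, the date is unchanged.
With the 45-day extension, Aug 10, 2037 becomes Sep 24, 2037.
Sep 24, 2037 falls on a Thursday, which is a business day, so no adjustment is needed.
Counting 20 further business days from Sep 24, 2037 reaches Oct 22, 2037.
Oct 22, 2037 is a Thursday and not a listed holiday, so it stands.
Final deadline: Oct 22, 2037.

Oct 22, 2037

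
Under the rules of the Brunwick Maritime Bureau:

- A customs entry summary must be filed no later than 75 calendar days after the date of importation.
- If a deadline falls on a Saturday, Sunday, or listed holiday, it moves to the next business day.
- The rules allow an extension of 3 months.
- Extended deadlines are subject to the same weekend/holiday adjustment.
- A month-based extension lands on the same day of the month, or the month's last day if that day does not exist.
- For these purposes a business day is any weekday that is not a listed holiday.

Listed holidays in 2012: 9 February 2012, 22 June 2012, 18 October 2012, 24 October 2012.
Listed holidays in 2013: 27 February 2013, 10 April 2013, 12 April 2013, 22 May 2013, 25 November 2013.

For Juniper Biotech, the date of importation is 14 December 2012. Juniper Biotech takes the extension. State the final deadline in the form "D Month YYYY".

From 14 December 2012, 75 calendar days later is 27 February 2013.
27 February 2013 is a listed holiday; the next business day is 28 February 2013 (Thursday).
The 3 months extension carries 28 February 2013 to 28 May 2013.
28 May 2013 is a Tuesday and not a listed holiday, so it stands.
Deadline: 28 May 2013.

28 May 2013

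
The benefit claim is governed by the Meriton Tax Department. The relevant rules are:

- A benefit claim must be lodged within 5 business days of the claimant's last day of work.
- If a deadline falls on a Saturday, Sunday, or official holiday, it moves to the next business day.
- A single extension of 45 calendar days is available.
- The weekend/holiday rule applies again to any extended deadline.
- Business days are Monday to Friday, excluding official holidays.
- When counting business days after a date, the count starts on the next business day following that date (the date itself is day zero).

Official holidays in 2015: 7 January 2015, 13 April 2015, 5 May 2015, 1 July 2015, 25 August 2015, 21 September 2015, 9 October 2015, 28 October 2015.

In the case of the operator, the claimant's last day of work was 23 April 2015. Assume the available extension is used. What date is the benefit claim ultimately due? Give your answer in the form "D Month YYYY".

Starting the day after 23 April 2015 and counting 5 business days lands on 30 April 2015.
30 April 2015 (Thursday) is already a business day.
The 45-calendar-day extension moves the deadline from 30 April 2015 to 14 June 2015.
Because 14 June 2015 is a Sunday, the deadline becomes 15 June 2015 (Monday).
Deadline: 15 June 2015.

15 June 2015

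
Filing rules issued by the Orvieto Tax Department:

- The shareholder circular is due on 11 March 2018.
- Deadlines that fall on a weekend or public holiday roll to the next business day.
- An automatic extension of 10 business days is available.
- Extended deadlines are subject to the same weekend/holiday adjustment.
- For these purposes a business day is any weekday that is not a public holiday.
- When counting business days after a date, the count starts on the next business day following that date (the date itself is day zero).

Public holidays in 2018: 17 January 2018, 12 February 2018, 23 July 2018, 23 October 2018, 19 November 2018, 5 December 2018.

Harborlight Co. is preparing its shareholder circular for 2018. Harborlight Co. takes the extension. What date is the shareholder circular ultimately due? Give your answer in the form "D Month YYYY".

26 March 2018

The stated deadline is 11 March 2018.
11 March 2018 is a Sunday, so it moves to the next business day, 12 March 2018 (Monday).
The 10-business-day extension runs from 12 March 2018 to 26 March 2018.
Since 26 March 2018 is a Monday and not a holiday, the date is unchanged.
Final deadline: 26 March 2018.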